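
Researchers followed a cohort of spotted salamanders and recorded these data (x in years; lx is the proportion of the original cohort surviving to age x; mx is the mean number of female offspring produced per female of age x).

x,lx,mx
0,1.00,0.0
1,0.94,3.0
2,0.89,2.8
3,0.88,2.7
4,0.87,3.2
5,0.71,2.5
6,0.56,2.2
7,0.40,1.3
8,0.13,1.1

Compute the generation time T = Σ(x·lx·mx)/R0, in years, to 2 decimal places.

lx·mx: 0, 2.82, 2.492, 2.376, 2.784, 1.775, 1.232, 0.52, 0.143 → R0 = 14.142
x·lx·mx: 0, 2.82, 4.984, 7.128, 11.136, 8.875, 7.392, 3.64, 1.144 → Σ = 47.119
T = 47.119 / 14.142 = 3.331848… → 3.33

3.33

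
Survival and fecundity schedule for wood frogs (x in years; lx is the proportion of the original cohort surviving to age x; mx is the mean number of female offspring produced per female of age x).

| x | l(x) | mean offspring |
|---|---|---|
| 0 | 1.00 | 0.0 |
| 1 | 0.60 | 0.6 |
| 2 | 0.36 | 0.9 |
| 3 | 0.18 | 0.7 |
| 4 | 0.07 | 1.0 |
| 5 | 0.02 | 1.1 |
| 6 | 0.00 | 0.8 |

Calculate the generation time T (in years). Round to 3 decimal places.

1.969

lx·mx: 0, 0.36, 0.324, 0.126, 0.07, 0.022, 0 → R0 = 0.902
x·lx·mx: 0, 0.36, 0.648, 0.378, 0.28, 0.11, 0 → Σ = 1.776
T = 1.776 / 0.902 = 1.968958… → 1.969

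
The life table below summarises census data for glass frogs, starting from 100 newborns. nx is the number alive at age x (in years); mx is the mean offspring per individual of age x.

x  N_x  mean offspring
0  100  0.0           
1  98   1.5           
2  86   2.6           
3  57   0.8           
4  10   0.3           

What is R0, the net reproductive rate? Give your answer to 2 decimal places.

lx = nx/n0 = nx/100: 1, 0.98, 0.86, 0.57, 0.1
lx·mx by age: 0, 1.47, 2.236, 0.456, 0.03
R0 = Σ lx·mx = 4.192 → 4.19

4.19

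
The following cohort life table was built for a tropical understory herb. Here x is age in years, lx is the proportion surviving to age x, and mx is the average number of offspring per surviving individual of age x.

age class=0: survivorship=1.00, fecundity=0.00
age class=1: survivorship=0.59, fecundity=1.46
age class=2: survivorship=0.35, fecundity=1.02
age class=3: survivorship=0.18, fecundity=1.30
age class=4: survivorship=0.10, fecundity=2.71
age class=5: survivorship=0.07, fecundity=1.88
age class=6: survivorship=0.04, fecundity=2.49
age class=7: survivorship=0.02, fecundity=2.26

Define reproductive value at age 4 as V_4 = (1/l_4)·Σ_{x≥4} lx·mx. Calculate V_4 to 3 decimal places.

5.474

lx·mx for x ≥ 4: 0.271, 0.1316, 0.0996, 0.0452 → sum = 0.5474
V_4 = 0.5474 / l_4 = 0.5474 / 0.1 = 5.474 → 5.474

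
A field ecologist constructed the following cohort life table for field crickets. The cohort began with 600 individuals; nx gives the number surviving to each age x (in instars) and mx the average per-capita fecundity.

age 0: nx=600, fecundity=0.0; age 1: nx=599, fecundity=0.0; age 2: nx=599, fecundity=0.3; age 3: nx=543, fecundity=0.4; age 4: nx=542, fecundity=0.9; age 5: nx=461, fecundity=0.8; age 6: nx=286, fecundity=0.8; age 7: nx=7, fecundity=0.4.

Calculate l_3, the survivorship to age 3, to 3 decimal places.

l_3 = n_3/n_0 = 543/600 = 0.905 → 0.905

0.905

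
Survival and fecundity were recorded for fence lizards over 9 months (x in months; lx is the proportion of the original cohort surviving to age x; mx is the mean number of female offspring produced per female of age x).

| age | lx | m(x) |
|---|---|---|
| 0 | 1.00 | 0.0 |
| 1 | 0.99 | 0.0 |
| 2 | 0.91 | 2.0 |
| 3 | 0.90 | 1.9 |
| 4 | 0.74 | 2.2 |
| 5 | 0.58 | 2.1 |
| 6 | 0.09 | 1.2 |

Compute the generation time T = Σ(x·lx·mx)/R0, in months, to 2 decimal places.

lx·mx: 0, 0, 1.82, 1.71, 1.628, 1.218, 0.108 → R0 = 6.484
x·lx·mx: 0, 0, 3.64, 5.13, 6.512, 6.09, 0.648 → Σ = 22.02
T = 22.02 / 6.484 = 3.396052… → 3.40

3.40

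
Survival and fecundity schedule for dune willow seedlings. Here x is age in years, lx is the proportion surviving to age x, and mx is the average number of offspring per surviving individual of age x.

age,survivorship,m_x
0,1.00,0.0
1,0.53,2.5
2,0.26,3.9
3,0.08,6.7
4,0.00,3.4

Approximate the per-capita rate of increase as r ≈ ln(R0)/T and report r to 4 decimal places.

R0 = Σ lx·mx = 0 + 1.325 + 1.014 + 0.536 + 0 = 2.875
Σ x·lx·mx = 4.961; T = 4.961/2.875 = 1.72557…
r ≈ ln(R0)/T = ln(2.875)/1.72557… = 0.612004… → 0.6120

0.6120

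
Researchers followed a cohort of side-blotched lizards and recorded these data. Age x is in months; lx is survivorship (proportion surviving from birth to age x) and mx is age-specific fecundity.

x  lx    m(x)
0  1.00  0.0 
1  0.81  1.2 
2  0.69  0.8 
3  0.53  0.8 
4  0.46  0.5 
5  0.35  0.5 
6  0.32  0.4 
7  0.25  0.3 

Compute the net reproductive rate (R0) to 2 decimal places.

2.56

lx·mx by age: 0, 0.972, 0.552, 0.424, 0.23, 0.175, 0.128, 0.075
R0 = Σ lx·mx = 2.556 → 2.56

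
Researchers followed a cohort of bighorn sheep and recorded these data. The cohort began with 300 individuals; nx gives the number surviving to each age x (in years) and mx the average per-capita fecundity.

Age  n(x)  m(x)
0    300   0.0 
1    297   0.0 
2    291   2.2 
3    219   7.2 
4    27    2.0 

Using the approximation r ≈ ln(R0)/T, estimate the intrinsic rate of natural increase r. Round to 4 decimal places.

lx = nx/n0 = nx/300: 1, 0.99, 0.97, 0.73, 0.09
R0 = Σ lx·mx = 0 + 0 + 2.134 + 5.256 + 0.18 = 7.57
Σ x·lx·mx = 20.756; T = 20.756/7.57 = 2.74188…
r ≈ ln(R0)/T = ln(7.57)/2.74188… = 0.738251… → 0.7383

0.7383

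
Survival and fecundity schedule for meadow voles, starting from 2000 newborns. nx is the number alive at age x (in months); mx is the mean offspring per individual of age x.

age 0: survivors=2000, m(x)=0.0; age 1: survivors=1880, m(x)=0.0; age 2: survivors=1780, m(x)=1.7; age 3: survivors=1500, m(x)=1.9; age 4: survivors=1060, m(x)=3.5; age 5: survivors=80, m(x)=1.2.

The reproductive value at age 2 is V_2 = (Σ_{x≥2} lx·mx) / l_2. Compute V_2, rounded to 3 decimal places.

5.439

lx = nx/n0 = nx/2000: 1, 0.94, 0.89, 0.75, 0.53, 0.04
lx·mx for x ≥ 2: 1.513, 1.425, 1.855, 0.048 → sum = 4.841
V_2 = 4.841 / l_2 = 4.841 / 0.89 = 5.439326… → 5.439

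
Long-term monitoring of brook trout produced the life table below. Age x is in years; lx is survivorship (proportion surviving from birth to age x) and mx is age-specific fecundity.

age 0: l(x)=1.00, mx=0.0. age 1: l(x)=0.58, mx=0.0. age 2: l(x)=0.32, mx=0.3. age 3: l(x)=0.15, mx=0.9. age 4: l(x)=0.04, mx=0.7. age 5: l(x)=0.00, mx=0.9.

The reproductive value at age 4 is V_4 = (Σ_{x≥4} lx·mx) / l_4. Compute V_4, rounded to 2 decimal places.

lx·mx for x ≥ 4: 0.028, 0 → sum = 0.028
V_4 = 0.028 / l_4 = 0.028 / 0.04 = 0.7 → 0.70

0.70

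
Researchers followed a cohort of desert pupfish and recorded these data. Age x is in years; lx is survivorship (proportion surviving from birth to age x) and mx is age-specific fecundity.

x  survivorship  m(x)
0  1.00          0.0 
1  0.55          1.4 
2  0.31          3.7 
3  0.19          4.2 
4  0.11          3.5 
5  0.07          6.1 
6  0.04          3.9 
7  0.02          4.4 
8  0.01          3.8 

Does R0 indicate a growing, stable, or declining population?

R0 = Σ lx·mx = 0 + 0.77 + 1.147 + 0.798 + 0.385 + 0.427 + 0.156 + 0.088 + 0.038 = 3.809
R0 > 1, so the population is growing.

growing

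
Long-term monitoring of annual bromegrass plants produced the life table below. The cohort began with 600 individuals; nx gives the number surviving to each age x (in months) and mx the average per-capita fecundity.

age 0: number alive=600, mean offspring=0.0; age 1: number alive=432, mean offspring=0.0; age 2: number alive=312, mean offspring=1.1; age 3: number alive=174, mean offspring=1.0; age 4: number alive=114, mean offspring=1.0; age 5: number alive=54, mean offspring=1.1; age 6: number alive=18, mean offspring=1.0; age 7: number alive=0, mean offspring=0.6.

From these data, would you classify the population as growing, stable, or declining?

growing

lx = nx/n0 = nx/600: 1, 0.72, 0.52, 0.29, 0.19, 0.09, 0.03, 0
R0 = Σ lx·mx = 0 + 0 + 0.572 + 0.29 + 0.19 + 0.099 + 0.03 + 0 = 1.181
R0 > 1, so the population is growing.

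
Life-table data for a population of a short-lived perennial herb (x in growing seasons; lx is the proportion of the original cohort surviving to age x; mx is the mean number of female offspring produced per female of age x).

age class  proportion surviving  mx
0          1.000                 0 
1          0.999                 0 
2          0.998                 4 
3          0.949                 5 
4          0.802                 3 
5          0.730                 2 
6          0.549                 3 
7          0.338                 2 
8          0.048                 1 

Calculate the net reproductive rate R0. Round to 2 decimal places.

lx·mx by age: 0, 0, 3.992, 4.745, 2.406, 1.46, 1.647, 0.676, 0.048
R0 = Σ lx·mx = 14.974 → 14.97

14.97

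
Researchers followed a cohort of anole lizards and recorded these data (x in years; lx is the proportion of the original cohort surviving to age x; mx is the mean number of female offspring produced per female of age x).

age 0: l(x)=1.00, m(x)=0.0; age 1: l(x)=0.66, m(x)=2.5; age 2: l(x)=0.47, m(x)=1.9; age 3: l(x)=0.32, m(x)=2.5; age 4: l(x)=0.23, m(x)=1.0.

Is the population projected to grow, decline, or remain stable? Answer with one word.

R0 = Σ lx·mx = 0 + 1.65 + 0.893 + 0.8 + 0.23 = 3.573
R0 > 1, so the population is growing.

growing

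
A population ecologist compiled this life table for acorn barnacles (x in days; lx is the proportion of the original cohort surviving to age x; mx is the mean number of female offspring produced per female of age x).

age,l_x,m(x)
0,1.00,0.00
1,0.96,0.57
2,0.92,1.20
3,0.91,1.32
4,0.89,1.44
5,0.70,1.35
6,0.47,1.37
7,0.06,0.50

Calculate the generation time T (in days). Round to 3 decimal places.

lx·mx: 0, 0.5472, 1.104, 1.2012, 1.2816, 0.945, 0.6439, 0.03 → R0 = 5.7529
x·lx·mx: 0, 0.5472, 2.208, 3.6036, 5.1264, 4.725, 3.8634, 0.21 → Σ = 20.2836
T = 20.2836 / 5.7529 = 3.525804… → 3.526

3.526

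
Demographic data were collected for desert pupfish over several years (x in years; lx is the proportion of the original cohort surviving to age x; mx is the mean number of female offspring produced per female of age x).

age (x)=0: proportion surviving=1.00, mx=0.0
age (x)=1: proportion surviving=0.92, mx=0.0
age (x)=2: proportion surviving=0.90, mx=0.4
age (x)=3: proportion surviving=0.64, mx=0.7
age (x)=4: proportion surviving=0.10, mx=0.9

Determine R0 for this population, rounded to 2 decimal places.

lx·mx by age: 0, 0, 0.36, 0.448, 0.09
R0 = Σ lx·mx = 0.898 → 0.90

0.90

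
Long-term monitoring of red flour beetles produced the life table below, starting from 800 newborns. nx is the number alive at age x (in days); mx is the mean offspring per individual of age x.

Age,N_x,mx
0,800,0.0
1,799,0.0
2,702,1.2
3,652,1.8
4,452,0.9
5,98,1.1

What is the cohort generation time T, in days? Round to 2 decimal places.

2.91

lx = nx/n0 = nx/800: 1, 0.99875, 0.8775, 0.815, 0.565, 0.1225
lx·mx: 0, 0, 1.053, 1.467, 0.5085, 0.13475 → R0 = 3.16325
x·lx·mx: 0, 0, 2.106, 4.401, 2.034, 0.67375 → Σ = 9.21475
T = 9.21475 / 3.16325 = 2.913064… → 2.91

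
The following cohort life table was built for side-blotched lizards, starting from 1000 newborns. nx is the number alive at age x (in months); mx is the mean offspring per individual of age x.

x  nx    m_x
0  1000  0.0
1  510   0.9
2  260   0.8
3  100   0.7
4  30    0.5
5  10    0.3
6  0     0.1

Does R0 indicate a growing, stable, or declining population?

lx = nx/n0 = nx/1000: 1, 0.51, 0.26, 0.1, 0.03, 0.01, 0
R0 = Σ lx·mx = 0 + 0.459 + 0.208 + 0.07 + 0.015 + 0.003 + 0 = 0.755
R0 < 1, so the population is declining.

declining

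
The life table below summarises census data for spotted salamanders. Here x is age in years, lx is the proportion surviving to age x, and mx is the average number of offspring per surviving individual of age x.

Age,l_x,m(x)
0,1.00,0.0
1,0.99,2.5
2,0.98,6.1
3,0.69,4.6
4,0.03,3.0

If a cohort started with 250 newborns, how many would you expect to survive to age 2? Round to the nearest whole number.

245

Expected survivors = N0 · l_2 = 250 × 0.98 = 245 → 245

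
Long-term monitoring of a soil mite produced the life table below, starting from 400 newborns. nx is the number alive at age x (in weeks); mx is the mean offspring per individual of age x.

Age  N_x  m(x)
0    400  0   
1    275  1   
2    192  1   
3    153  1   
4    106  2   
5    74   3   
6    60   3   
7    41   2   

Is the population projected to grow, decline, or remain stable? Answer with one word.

growing

lx = nx/n0 = nx/400: 1, 0.6875, 0.48, 0.3825, 0.265, 0.185, 0.15, 0.1025
R0 = Σ lx·mx = 0 + 0.6875 + 0.48 + 0.3825 + 0.53 + 0.555 + 0.45 + 0.205 = 3.29
R0 > 1, so the population is growing.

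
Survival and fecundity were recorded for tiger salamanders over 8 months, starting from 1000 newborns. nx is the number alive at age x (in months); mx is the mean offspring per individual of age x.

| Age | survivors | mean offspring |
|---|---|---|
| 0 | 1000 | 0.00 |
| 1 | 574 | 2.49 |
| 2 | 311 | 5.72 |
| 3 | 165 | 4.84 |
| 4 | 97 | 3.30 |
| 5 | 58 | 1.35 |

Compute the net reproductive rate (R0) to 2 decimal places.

lx = nx/n0 = nx/1000: 1, 0.574, 0.311, 0.165, 0.097, 0.058
lx·mx by age: 0, 1.42926, 1.77892, 0.7986, 0.3201, 0.0783
R0 = Σ lx·mx = 4.40518 → 4.41

4.41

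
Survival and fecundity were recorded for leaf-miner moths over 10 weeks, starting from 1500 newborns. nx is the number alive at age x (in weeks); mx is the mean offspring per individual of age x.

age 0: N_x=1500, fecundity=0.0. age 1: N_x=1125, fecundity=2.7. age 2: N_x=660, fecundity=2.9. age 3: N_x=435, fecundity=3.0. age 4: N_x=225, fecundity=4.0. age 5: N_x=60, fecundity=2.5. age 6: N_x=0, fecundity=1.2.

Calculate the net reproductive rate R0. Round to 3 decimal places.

4.871

lx = nx/n0 = nx/1500: 1, 0.75, 0.44, 0.29, 0.15, 0.04, 0
lx·mx by age: 0, 2.025, 1.276, 0.87, 0.6, 0.1, 0
R0 = Σ lx·mx = 4.871 → 4.871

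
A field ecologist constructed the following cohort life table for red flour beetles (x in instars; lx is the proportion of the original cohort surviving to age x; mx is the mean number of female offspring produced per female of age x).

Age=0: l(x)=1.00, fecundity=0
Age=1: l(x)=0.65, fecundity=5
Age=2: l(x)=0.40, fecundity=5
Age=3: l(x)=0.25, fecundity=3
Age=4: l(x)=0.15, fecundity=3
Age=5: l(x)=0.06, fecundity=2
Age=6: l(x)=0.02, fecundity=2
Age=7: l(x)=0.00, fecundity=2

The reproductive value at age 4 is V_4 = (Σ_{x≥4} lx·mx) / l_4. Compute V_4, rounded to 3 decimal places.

lx·mx for x ≥ 4: 0.45, 0.12, 0.04, 0 → sum = 0.61
V_4 = 0.61 / l_4 = 0.61 / 0.15 = 4.066667… → 4.067

4.067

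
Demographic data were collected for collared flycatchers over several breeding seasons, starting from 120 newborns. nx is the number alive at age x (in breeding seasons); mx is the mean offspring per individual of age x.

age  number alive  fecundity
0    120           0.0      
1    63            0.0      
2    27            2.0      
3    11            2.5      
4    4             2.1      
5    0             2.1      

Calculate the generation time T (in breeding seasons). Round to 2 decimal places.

2.49

lx = nx/n0 = nx/120: 1, 0.525, 0.225, 0.09167…, 0.03333…, 0
lx·mx: 0, 0, 0.45, 0.229167…, 0.07…, 0 → R0 = 0.749167…
x·lx·mx: 0, 0, 0.9, 0.6875…, 0.28…, 0 → Σ = 1.8675…
T = 1.8675… / 0.749167… = 2.49277… → 2.49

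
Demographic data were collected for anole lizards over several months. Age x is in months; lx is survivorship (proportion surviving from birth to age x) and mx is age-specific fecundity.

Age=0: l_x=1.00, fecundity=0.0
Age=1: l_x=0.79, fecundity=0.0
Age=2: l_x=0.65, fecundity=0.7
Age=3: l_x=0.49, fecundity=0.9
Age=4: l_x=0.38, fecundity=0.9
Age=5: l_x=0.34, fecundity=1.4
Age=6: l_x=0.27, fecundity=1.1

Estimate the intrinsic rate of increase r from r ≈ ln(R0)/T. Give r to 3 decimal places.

0.181

R0 = Σ lx·mx = 0 + 0 + 0.455 + 0.441 + 0.342 + 0.476 + 0.297 = 2.011
Σ x·lx·mx = 7.763; T = 7.763/2.011 = 3.86027…
r ≈ ln(R0)/T = ln(2.011)/3.86027… = 0.18098… → 0.181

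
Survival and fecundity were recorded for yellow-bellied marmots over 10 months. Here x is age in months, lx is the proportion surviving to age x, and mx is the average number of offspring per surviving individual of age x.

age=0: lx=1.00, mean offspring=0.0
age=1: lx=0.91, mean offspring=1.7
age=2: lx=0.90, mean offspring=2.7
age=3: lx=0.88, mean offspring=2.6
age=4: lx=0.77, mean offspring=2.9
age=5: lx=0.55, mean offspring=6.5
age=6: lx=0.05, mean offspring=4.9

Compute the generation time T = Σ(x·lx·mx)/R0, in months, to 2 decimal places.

lx·mx: 0, 1.547, 2.43, 2.288, 2.233, 3.575, 0.245 → R0 = 12.318
x·lx·mx: 0, 1.547, 4.86, 6.864, 8.932, 17.875, 1.47 → Σ = 41.548
T = 41.548 / 12.318 = 3.37295… → 3.37

3.37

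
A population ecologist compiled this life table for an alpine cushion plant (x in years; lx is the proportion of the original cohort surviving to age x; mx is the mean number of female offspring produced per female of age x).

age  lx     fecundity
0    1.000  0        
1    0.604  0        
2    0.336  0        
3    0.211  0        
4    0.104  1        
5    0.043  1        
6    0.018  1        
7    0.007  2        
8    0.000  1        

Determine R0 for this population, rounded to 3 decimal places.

0.179

lx·mx by age: 0, 0, 0, 0, 0.104, 0.043, 0.018, 0.014, 0
R0 = Σ lx·mx = 0.179 → 0.179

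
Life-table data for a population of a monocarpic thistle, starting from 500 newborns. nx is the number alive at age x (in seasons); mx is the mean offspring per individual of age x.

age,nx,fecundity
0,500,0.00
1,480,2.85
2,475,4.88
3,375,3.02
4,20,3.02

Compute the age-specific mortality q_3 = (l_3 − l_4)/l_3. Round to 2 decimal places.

lx = nx/n0 = nx/500: 1, 0.96, 0.95, 0.75, 0.04
q_3 = (l_3 − l_4) / l_3 = (0.75 − 0.04) / 0.75
     = 0.71 / 0.75 = 0.946667… → 0.95

0.95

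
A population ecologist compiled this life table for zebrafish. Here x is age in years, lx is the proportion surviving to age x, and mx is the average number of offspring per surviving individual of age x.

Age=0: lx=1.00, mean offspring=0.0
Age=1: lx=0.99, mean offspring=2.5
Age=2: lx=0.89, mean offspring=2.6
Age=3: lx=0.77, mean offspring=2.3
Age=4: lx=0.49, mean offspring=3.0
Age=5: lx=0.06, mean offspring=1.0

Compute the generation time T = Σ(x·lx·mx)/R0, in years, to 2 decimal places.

lx·mx: 0, 2.475, 2.314, 1.771, 1.47, 0.06 → R0 = 8.09
x·lx·mx: 0, 2.475, 4.628, 5.313, 5.88, 0.3 → Σ = 18.596
T = 18.596 / 8.09 = 2.29864… → 2.30

2.30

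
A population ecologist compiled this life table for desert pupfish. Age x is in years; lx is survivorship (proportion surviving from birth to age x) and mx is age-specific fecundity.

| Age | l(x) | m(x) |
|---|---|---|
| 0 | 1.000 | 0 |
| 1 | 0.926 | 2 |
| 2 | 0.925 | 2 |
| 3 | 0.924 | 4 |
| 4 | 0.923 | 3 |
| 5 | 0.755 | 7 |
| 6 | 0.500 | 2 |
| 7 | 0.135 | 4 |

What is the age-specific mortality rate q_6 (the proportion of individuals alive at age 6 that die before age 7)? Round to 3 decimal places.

0.730

q_6 = (l_6 − l_7) / l_6 = (0.5 − 0.135) / 0.5
     = 0.365 / 0.5 = 0.73 → 0.730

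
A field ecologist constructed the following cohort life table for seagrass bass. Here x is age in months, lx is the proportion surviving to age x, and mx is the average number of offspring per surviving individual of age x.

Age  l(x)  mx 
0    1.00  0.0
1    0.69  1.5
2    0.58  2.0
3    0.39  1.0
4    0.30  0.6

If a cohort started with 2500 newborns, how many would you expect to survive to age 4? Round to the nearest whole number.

750

Expected survivors = N0 · l_4 = 2500 × 0.30 = 750 → 750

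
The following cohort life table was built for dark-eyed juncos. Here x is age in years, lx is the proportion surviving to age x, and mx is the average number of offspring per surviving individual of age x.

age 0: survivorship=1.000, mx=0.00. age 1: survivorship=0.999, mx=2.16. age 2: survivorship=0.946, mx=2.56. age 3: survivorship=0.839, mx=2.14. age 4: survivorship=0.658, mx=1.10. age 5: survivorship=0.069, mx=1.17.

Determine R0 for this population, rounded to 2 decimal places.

7.18

lx·mx by age: 0, 2.15784, 2.42176, 1.79546, 0.7238, 0.08073
R0 = Σ lx·mx = 7.17959 → 7.18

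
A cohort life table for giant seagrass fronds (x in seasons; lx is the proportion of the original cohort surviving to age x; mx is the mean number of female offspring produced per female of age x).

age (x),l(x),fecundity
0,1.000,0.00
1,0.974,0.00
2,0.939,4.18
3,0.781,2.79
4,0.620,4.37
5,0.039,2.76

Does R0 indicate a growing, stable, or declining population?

R0 = Σ lx·mx = 0 + 0 + 3.92502 + 2.17899 + 2.7094 + 0.10764 = 8.92105
R0 > 1, so the population is growing.

growing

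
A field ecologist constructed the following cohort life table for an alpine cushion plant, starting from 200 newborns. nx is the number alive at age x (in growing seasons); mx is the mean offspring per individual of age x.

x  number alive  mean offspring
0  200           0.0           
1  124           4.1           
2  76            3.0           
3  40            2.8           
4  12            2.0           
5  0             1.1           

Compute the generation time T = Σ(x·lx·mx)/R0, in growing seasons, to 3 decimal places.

lx = nx/n0 = nx/200: 1, 0.62, 0.38, 0.2, 0.06, 0
lx·mx: 0, 2.542, 1.14, 0.56, 0.12, 0 → R0 = 4.362
x·lx·mx: 0, 2.542, 2.28, 1.68, 0.48, 0 → Σ = 6.982
T = 6.982 / 4.362 = 1.600642… → 1.601

1.601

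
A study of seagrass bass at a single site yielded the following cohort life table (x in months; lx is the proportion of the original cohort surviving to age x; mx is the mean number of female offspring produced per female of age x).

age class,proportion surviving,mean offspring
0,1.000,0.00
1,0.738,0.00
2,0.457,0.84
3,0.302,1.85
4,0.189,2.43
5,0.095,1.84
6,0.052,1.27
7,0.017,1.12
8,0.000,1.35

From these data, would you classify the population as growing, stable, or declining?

R0 = Σ lx·mx = 0 + 0 + 0.38388 + 0.5587 + 0.45927 + 0.1748 + 0.06604 + 0.01904 + 0 = 1.66173
R0 > 1, so the population is growing.

growing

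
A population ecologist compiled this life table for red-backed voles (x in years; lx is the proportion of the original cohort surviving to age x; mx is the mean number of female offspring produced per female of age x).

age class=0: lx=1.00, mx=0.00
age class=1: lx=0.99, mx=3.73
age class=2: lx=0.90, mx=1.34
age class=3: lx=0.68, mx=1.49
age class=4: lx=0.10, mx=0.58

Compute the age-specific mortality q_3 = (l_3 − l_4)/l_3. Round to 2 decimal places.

0.85

q_3 = (l_3 − l_4) / l_3 = (0.68 − 0.1) / 0.68
     = 0.58 / 0.68 = 0.852941… → 0.85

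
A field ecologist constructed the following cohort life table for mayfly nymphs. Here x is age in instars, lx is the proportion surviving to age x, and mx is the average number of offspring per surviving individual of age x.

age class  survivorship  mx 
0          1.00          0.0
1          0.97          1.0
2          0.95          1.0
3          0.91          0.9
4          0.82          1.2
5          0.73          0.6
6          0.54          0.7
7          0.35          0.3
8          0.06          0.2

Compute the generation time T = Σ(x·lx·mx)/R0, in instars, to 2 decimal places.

lx·mx: 0, 0.97, 0.95, 0.819, 0.984, 0.438, 0.378, 0.105, 0.012 → R0 = 4.656
x·lx·mx: 0, 0.97, 1.9, 2.457, 3.936, 2.19, 2.268, 0.735, 0.096 → Σ = 14.552
T = 14.552 / 4.656 = 3.12543… → 3.13

3.13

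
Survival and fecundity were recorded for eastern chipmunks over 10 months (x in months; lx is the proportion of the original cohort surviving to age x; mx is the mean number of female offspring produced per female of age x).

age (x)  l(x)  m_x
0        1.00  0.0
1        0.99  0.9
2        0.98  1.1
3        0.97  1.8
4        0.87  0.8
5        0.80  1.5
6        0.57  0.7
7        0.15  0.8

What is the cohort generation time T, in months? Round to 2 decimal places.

lx·mx: 0, 0.891, 1.078, 1.746, 0.696, 1.2, 0.399, 0.12 → R0 = 6.13
x·lx·mx: 0, 0.891, 2.156, 5.238, 2.784, 6, 2.394, 0.84 → Σ = 20.303
T = 20.303 / 6.13 = 3.312072… → 3.31

3.31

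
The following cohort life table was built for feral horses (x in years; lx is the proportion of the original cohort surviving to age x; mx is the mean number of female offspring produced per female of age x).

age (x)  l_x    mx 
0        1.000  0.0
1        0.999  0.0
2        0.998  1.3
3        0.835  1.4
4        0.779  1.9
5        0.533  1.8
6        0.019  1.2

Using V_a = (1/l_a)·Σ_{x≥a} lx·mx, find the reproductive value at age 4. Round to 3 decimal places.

3.161

lx·mx for x ≥ 4: 1.4801, 0.9594, 0.0228 → sum = 2.4623
V_4 = 2.4623 / l_4 = 2.4623 / 0.779 = 3.160847… → 3.161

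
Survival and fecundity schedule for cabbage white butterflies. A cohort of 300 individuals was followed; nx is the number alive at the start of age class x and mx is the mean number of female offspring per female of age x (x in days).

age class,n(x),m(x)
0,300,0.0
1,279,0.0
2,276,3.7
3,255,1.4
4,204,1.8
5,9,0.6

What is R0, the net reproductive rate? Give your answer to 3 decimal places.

5.836

lx = nx/n0 = nx/300: 1, 0.93, 0.92, 0.85, 0.68, 0.03
lx·mx by age: 0, 0, 3.404, 1.19, 1.224, 0.018
R0 = Σ lx·mx = 5.836 → 5.836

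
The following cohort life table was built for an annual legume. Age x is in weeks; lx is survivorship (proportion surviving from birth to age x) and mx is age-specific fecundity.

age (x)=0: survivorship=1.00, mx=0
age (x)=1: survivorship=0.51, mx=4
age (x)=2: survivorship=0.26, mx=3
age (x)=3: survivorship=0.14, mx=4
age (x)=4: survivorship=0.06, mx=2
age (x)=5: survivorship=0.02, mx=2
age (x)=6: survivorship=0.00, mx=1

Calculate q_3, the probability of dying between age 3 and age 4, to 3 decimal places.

0.571

q_3 = (l_3 − l_4) / l_3 = (0.14 − 0.06) / 0.14
     = 0.08 / 0.14 = 0.571429… → 0.571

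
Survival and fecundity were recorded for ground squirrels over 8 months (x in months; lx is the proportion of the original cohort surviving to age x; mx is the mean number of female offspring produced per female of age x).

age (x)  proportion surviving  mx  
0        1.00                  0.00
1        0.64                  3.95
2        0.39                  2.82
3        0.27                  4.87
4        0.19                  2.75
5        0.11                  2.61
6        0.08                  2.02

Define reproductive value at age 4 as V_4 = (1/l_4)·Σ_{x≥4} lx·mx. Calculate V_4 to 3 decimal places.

lx·mx for x ≥ 4: 0.5225, 0.2871, 0.1616 → sum = 0.9712
V_4 = 0.9712 / l_4 = 0.9712 / 0.19 = 5.111579… → 5.112

5.112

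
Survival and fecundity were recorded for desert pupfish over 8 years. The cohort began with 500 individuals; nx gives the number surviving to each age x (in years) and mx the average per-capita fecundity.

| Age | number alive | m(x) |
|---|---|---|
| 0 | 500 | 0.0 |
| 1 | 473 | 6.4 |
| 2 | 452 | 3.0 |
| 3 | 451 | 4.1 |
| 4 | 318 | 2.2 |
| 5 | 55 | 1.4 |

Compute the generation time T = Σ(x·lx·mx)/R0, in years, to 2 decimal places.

2.06

lx = nx/n0 = nx/500: 1, 0.946, 0.904, 0.902, 0.636, 0.11
lx·mx: 0, 6.0544, 2.712, 3.6982, 1.3992, 0.154 → R0 = 14.0178
x·lx·mx: 0, 6.0544, 5.424, 11.0946, 5.5968, 0.77 → Σ = 28.9398
T = 28.9398 / 14.0178 = 2.064504… → 2.06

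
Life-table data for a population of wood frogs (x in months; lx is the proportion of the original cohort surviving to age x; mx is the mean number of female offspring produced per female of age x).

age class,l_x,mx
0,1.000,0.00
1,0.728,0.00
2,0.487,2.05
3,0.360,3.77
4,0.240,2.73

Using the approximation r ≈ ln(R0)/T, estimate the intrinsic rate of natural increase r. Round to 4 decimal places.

0.3819

R0 = Σ lx·mx = 0 + 0 + 0.99835 + 1.3572 + 0.6552 = 3.01075
Σ x·lx·mx = 8.6891; T = 8.6891/3.01075 = 2.88603…
r ≈ ln(R0)/T = ln(3.01075)/2.88603… = 0.381906… → 0.3819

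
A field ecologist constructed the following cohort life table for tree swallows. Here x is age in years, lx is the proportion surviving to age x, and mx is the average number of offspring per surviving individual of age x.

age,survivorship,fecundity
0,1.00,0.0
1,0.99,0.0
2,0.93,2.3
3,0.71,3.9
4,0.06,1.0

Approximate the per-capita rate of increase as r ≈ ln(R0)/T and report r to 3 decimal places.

0.621

R0 = Σ lx·mx = 0 + 0 + 2.139 + 2.769 + 0.06 = 4.968
Σ x·lx·mx = 12.825; T = 12.825/4.968 = 2.58152…
r ≈ ln(R0)/T = ln(4.968)/2.58152… = 0.62096… → 0.621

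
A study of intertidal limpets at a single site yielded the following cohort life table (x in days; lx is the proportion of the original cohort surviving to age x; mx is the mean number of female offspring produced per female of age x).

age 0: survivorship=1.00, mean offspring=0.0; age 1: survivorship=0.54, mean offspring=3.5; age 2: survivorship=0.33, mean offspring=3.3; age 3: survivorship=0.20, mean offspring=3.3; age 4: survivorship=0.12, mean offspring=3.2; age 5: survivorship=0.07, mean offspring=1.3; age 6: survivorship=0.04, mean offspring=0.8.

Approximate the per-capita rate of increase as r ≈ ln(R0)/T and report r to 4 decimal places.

R0 = Σ lx·mx = 0 + 1.89 + 1.089 + 0.66 + 0.384 + 0.091 + 0.032 = 4.146
Σ x·lx·mx = 8.231; T = 8.231/4.146 = 1.98529…
r ≈ ln(R0)/T = ln(4.146)/1.98529… = 0.716342… → 0.7163

0.7163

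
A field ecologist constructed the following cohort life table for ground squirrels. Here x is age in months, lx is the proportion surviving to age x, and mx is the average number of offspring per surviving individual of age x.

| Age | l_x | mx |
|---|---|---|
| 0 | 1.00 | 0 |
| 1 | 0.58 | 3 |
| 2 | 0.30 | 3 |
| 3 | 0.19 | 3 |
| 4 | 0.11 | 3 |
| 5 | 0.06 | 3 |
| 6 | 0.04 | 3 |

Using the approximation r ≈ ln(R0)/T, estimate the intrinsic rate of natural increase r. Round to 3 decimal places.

R0 = Σ lx·mx = 0 + 1.74 + 0.9 + 0.57 + 0.33 + 0.18 + 0.12 = 3.84
Σ x·lx·mx = 8.19; T = 8.19/3.84 = 2.13281…
r ≈ ln(R0)/T = ln(3.84)/2.13281… = 0.63084… → 0.631

0.631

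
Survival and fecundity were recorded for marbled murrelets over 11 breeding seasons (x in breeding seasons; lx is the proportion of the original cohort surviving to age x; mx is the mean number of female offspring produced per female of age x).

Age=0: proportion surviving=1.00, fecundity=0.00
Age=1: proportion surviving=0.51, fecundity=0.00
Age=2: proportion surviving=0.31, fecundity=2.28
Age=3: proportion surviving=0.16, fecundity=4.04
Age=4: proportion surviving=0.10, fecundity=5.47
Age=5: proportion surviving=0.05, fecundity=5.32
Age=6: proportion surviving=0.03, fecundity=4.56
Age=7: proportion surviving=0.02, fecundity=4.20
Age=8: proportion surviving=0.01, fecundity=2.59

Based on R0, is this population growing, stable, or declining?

growing

R0 = Σ lx·mx = 0 + 0 + 0.7068 + 0.6464 + 0.547 + 0.266 + 0.1368 + 0.084 + 0.0259 = 2.4129
R0 > 1, so the population is growing.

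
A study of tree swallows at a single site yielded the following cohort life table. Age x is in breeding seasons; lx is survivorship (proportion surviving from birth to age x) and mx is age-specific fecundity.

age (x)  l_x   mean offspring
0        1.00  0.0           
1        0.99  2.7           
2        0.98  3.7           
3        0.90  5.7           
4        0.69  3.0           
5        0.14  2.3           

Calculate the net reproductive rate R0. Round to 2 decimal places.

13.82

lx·mx by age: 0, 2.673, 3.626, 5.13, 2.07, 0.322
R0 = Σ lx·mx = 13.821 → 13.82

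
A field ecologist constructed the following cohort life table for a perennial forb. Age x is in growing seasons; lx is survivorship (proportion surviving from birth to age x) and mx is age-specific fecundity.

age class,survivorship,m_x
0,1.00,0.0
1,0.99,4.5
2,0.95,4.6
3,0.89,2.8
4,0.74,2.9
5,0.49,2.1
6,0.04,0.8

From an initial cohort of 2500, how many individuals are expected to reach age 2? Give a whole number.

Expected survivors = N0 · l_2 = 2500 × 0.95 = 2375 → 2375

2375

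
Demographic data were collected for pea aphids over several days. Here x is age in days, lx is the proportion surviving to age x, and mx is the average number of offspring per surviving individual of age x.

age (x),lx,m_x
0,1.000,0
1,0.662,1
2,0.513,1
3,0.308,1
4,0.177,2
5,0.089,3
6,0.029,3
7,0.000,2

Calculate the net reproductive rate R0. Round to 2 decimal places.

2.19

lx·mx by age: 0, 0.662, 0.513, 0.308, 0.354, 0.267, 0.087, 0
R0 = Σ lx·mx = 2.191 → 2.19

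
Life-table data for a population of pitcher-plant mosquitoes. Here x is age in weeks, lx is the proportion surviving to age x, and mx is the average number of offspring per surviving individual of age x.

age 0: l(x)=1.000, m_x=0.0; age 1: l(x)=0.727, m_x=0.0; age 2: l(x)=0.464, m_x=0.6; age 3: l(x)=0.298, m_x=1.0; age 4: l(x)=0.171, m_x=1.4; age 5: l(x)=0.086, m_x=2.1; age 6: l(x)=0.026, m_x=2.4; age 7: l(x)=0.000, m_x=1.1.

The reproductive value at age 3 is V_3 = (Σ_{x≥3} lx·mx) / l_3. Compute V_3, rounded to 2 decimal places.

2.62

lx·mx for x ≥ 3: 0.298, 0.2394, 0.1806, 0.0624, 0 → sum = 0.7804
V_3 = 0.7804 / l_3 = 0.7804 / 0.298 = 2.618792… → 2.62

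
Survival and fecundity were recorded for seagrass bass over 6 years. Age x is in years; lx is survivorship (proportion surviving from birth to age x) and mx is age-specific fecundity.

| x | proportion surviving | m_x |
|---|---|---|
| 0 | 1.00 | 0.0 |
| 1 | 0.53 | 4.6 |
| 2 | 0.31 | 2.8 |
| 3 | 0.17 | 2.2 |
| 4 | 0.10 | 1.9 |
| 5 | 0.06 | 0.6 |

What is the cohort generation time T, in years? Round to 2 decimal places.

lx·mx: 0, 2.438, 0.868, 0.374, 0.19, 0.036 → R0 = 3.906
x·lx·mx: 0, 2.438, 1.736, 1.122, 0.76, 0.18 → Σ = 6.236
T = 6.236 / 3.906 = 1.596518… → 1.60

1.60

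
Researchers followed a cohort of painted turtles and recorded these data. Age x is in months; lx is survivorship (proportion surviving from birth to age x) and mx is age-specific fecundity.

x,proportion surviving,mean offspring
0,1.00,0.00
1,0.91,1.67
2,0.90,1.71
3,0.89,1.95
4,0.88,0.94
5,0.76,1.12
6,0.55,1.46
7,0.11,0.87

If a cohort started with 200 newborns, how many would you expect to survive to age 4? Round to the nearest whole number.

176

Expected survivors = N0 · l_4 = 200 × 0.88 = 176 → 176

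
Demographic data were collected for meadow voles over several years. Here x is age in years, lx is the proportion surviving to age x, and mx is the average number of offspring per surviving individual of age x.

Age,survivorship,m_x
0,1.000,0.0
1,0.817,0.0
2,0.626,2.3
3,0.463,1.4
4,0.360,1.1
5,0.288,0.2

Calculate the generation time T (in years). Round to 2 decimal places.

lx·mx: 0, 0, 1.4398, 0.6482, 0.396, 0.0576 → R0 = 2.5416
x·lx·mx: 0, 0, 2.8796, 1.9446, 1.584, 0.288 → Σ = 6.6962
T = 6.6962 / 2.5416 = 2.63464… → 2.63

2.63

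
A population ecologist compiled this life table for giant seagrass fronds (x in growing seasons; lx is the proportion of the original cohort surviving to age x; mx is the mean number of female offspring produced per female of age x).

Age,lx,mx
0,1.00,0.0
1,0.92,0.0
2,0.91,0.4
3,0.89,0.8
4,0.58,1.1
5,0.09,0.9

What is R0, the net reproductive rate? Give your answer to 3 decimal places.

lx·mx by age: 0, 0, 0.364, 0.712, 0.638, 0.081
R0 = Σ lx·mx = 1.795 → 1.795

1.795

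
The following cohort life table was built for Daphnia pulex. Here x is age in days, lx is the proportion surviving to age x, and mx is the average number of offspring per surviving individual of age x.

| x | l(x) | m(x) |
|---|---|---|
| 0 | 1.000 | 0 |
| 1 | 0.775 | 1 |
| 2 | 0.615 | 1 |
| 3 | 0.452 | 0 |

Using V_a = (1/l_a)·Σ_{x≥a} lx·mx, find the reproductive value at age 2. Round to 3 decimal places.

lx·mx for x ≥ 2: 0.615, 0 → sum = 0.615
V_2 = 0.615 / l_2 = 0.615 / 0.615 = 1 → 1.000

1.000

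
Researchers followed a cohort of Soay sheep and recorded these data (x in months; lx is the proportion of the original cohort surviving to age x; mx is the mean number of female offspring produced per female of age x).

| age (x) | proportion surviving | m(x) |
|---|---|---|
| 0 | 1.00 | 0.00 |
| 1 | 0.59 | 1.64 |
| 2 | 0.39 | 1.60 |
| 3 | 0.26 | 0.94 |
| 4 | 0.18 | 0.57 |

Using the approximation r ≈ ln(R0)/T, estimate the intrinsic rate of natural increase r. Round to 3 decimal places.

0.382

R0 = Σ lx·mx = 0 + 0.9676 + 0.624 + 0.2444 + 0.1026 = 1.9386
Σ x·lx·mx = 3.3592; T = 3.3592/1.9386 = 1.7328…
r ≈ ln(R0)/T = ln(1.9386)/1.7328… = 0.38202… → 0.382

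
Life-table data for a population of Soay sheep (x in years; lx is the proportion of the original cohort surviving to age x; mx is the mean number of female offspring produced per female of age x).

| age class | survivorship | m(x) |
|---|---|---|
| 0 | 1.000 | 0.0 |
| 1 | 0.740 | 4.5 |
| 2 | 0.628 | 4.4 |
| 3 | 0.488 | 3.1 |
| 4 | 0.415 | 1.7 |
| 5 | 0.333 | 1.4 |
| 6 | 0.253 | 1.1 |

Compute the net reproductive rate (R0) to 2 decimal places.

9.06

lx·mx by age: 0, 3.33, 2.7632, 1.5128, 0.7055, 0.4662, 0.2783
R0 = Σ lx·mx = 9.056 → 9.06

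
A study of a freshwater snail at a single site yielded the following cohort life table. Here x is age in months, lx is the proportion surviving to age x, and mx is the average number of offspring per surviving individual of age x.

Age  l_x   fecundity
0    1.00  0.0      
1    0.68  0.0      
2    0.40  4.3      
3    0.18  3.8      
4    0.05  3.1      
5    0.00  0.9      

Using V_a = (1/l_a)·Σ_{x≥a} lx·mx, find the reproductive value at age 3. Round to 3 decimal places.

lx·mx for x ≥ 3: 0.684, 0.155, 0 → sum = 0.839
V_3 = 0.839 / l_3 = 0.839 / 0.18 = 4.661111… → 4.661

4.661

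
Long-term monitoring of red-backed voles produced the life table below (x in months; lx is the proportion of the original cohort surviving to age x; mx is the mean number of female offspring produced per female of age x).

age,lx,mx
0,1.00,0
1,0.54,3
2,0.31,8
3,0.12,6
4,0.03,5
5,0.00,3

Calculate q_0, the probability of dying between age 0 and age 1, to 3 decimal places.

q_0 = (l_0 − l_1) / l_0 = (1 − 0.54) / 1
     = 0.46 / 1 = 0.46 → 0.460

0.460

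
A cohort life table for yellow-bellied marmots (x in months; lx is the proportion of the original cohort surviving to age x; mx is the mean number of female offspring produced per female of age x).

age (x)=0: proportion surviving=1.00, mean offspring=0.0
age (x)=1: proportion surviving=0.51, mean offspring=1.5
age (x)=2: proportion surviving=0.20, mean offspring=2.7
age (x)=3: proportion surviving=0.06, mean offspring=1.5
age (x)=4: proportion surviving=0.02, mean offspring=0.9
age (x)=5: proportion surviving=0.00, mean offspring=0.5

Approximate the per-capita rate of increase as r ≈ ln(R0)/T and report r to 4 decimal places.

R0 = Σ lx·mx = 0 + 0.765 + 0.54 + 0.09 + 0.018 + 0 = 1.413
Σ x·lx·mx = 2.187; T = 2.187/1.413 = 1.54777…
r ≈ ln(R0)/T = ln(1.413)/1.54777… = 0.223363… → 0.2234

0.2234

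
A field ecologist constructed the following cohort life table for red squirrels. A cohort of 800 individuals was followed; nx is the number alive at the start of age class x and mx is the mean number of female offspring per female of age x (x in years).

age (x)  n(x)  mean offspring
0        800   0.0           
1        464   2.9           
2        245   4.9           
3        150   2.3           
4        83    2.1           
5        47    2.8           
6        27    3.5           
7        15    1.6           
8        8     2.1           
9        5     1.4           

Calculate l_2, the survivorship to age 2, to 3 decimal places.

l_2 = n_2/n_0 = 245/800 = 0.30625 → 0.306

0.306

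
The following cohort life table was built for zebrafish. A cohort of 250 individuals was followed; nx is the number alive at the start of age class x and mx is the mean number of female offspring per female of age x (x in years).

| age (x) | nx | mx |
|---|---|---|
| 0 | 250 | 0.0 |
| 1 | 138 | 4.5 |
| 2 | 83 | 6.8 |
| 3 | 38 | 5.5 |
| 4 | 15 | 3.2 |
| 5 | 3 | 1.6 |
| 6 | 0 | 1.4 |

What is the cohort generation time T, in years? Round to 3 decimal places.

1.792

lx = nx/n0 = nx/250: 1, 0.552, 0.332, 0.152, 0.06, 0.012, 0
lx·mx: 0, 2.484, 2.2576, 0.836, 0.192, 0.0192, 0 → R0 = 5.7888
x·lx·mx: 0, 2.484, 4.5152, 2.508, 0.768, 0.096, 0 → Σ = 10.3712
T = 10.3712 / 5.7888 = 1.791598… → 1.792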